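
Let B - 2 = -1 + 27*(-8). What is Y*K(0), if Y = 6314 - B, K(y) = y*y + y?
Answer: 0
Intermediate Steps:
B = -215 (B = 2 + (-1 + 27*(-8)) = 2 + (-1 - 216) = 2 - 217 = -215)
K(y) = y + y**2 (K(y) = y**2 + y = y + y**2)
Y = 6529 (Y = 6314 - 1*(-215) = 6314 + 215 = 6529)
Y*K(0) = 6529*(0*(1 + 0)) = 6529*(0*1) = 6529*0 = 0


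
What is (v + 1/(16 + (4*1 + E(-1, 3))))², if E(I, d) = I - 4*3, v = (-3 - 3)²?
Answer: 64009/49 ≈ 1306.3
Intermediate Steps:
v = 36 (v = (-6)² = 36)
E(I, d) = -12 + I (E(I, d) = I - 12 = -12 + I)
(v + 1/(16 + (4*1 + E(-1, 3))))² = (36 + 1/(16 + (4*1 + (-12 - 1))))² = (36 + 1/(16 + (4 - 13)))² = (36 + 1/(16 - 9))² = (36 + 1/7)² = (36 + ⅐)² = (253/7)² = 64009/49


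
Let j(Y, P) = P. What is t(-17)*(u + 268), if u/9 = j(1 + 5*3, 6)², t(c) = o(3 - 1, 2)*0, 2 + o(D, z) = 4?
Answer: 0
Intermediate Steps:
o(D, z) = 2 (o(D, z) = -2 + 4 = 2)
t(c) = 0 (t(c) = 2*0 = 0)
u = 324 (u = 9*6² = 9*36 = 324)
t(-17)*(u + 268) = 0*(324 + 268) = 0*592 = 0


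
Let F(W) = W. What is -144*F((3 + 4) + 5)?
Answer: -1728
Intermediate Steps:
-144*F((3 + 4) + 5) = -144*((3 + 4) + 5) = -144*(7 + 5) = -144*12 = -1728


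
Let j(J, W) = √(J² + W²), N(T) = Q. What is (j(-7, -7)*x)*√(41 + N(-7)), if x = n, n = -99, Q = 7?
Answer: -2772*√6 ≈ -6790.0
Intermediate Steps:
N(T) = 7
x = -99
(j(-7, -7)*x)*√(41 + N(-7)) = (√((-7)² + (-7)²)*(-99))*√(41 + 7) = (√(49 + 49)*(-99))*√48 = (√98*(-99))*(4*√3) = ((7*√2)*(-99))*(4*√3) = (-693*√2)*(4*√3) = -2772*√6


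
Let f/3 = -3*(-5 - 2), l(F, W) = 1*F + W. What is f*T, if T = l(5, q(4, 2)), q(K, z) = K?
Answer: 567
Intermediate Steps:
l(F, W) = F + W
T = 9 (T = 5 + 4 = 9)
f = 63 (f = 3*(-3*(-5 - 2)) = 3*(-3*(-7)) = 3*21 = 63)
f*T = 63*9 = 567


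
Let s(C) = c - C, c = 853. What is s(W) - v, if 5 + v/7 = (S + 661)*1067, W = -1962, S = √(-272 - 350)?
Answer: -4934159 - 7469*I*√622 ≈ -4.9342e+6 - 1.8628e+5*I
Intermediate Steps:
S = I*√622 (S = √(-622) = I*√622 ≈ 24.94*I)
s(C) = 853 - C
v = 4936974 + 7469*I*√622 (v = -35 + 7*((I*√622 + 661)*1067) = -35 + 7*((661 + I*√622)*1067) = -35 + 7*(705287 + 1067*I*√622) = -35 + (4937009 + 7469*I*√622) = 4936974 + 7469*I*√622 ≈ 4.937e+6 + 1.8628e+5*I)
s(W) - v = (853 - 1*(-1962)) - (4936974 + 7469*I*√622) = (853 + 1962) + (-4936974 - 7469*I*√622) = 2815 + (-4936974 - 7469*I*√622) = -4934159 - 7469*I*√622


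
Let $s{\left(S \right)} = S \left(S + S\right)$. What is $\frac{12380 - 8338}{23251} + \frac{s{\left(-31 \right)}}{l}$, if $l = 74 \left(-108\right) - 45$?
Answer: $- \frac{12202868}{186868287} \approx -0.065302$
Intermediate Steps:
$s{\left(S \right)} = 2 S^{2}$ ($s{\left(S \right)} = S 2 S = 2 S^{2}$)
$l = -8037$ ($l = -7992 - 45 = -8037$)
$\frac{12380 - 8338}{23251} + \frac{s{\left(-31 \right)}}{l} = \frac{12380 - 8338}{23251} + \frac{2 \left(-31\right)^{2}}{-8037} = 4042 \cdot \frac{1}{23251} + 2 \cdot 961 \left(- \frac{1}{8037}\right) = \frac{4042}{23251} + 1922 \left(- \frac{1}{8037}\right) = \frac{4042}{23251} - \frac{1922}{8037} = - \frac{12202868}{186868287}$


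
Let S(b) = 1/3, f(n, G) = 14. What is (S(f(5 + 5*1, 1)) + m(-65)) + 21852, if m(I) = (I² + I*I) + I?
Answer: 90712/3 ≈ 30237.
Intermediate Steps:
m(I) = I + 2*I² (m(I) = (I² + I²) + I = 2*I² + I = I + 2*I²)
S(b) = ⅓
(S(f(5 + 5*1, 1)) + m(-65)) + 21852 = (⅓ - 65*(1 + 2*(-65))) + 21852 = (⅓ - 65*(1 - 130)) + 21852 = (⅓ - 65*(-129)) + 21852 = (⅓ + 8385) + 21852 = 25156/3 + 21852 = 90712/3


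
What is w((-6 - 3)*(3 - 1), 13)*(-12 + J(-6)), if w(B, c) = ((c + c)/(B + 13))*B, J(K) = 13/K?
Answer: -1326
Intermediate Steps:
w(B, c) = 2*B*c/(13 + B) (w(B, c) = ((2*c)/(13 + B))*B = (2*c/(13 + B))*B = 2*B*c/(13 + B))
w((-6 - 3)*(3 - 1), 13)*(-12 + J(-6)) = (2*((-6 - 3)*(3 - 1))*13/(13 + (-6 - 3)*(3 - 1)))*(-12 + 13/(-6)) = (2*(-9*2)*13/(13 - 9*2))*(-12 + 13*(-⅙)) = (2*(-18)*13/(13 - 18))*(-12 - 13/6) = (2*(-18)*13/(-5))*(-85/6) = (2*(-18)*13*(-⅕))*(-85/6) = (468/5)*(-85/6) = -1326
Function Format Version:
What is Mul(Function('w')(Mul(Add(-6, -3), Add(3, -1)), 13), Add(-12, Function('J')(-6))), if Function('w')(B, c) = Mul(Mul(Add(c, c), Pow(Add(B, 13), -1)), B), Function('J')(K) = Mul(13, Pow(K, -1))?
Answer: -1326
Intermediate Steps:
Function('w')(B, c) = Mul(2, B, c, Pow(Add(13, B), -1)) (Function('w')(B, c) = Mul(Mul(Mul(2, c), Pow(Add(13, B), -1)), B) = Mul(Mul(2, c, Pow(Add(13, B), -1)), B) = Mul(2, B, c, Pow(Add(13, B), -1)))
Mul(Function('w')(Mul(Add(-6, -3), Add(3, -1)), 13), Add(-12, Function('J')(-6))) = Mul(Mul(2, Mul(Add(-6, -3), Add(3, -1)), 13, Pow(Add(13, Mul(Add(-6, -3), Add(3, -1))), -1)), Add(-12, Mul(13, Pow(-6, -1)))) = Mul(Mul(2, Mul(-9, 2), 13, Pow(Add(13, Mul(-9, 2)), -1)), Add(-12, Mul(13, Rational(-1, 6)))) = Mul(Mul(2, -18, 13, Pow(Add(13, -18), -1)), Add(-12, Rational(-13, 6))) = Mul(Mul(2, -18, 13, Pow(-5, -1)), Rational(-85, 6)) = Mul(Mul(2, -18, 13, Rational(-1, 5)), Rational(-85, 6)) = Mul(Rational(468, 5), Rational(-85, 6)) = -1326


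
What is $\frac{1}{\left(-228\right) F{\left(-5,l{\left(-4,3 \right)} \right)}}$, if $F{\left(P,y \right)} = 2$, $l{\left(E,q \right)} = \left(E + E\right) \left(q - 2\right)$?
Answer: $- \frac{1}{456} \approx -0.002193$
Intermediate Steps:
$l{\left(E,q \right)} = 2 E \left(-2 + q\right)$
$\frac{1}{\left(-228\right) F{\left(-5,l{\left(-4,3 \right)} \right)}} = \frac{1}{\left(-228\right) 2} = \frac{1}{-456} = - \frac{1}{456}$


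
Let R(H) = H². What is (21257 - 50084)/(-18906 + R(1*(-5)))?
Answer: 28827/18881 ≈ 1.5268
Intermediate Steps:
(21257 - 50084)/(-18906 + R(1*(-5))) = (21257 - 50084)/(-18906 + (1*(-5))²) = -28827/(-18906 + (-5)²) = -28827/(-18906 + 25) = -28827/(-18881) = -28827*(-1/18881) = 28827/18881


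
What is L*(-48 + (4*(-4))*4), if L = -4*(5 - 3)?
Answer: 896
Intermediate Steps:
L = -8 (L = -4*2 = -8)
L*(-48 + (4*(-4))*4) = -8*(-48 + (4*(-4))*4) = -8*(-48 - 16*4) = -8*(-48 - 64) = -8*(-112) = 896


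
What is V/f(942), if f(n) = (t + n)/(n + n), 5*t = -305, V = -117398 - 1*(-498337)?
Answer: 717689076/881 ≈ 8.1463e+5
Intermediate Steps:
V = 380939 (V = -117398 + 498337 = 380939)
t = -61 (t = (⅕)*(-305) = -61)
f(n) = (-61 + n)/(2*n) (f(n) = (-61 + n)/(n + n) = (-61 + n)/((2*n)) = (-61 + n)*(1/(2*n)) = (-61 + n)/(2*n))
V/f(942) = 380939/(((½)*(-61 + 942)/942)) = 380939/(((½)*(1/942)*881)) = 380939/(881/1884) = 380939*(1884/881) = 717689076/881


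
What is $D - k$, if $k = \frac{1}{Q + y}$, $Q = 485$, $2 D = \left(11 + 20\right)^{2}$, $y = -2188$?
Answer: $\frac{1636585}{3406} \approx 480.5$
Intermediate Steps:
$D = \frac{961}{2}$ ($D = \frac{\left(11 + 20\right)^{2}}{2} = \frac{31^{2}}{2} = \frac{1}{2} \cdot 961 = \frac{961}{2} \approx 480.5$)
$k = - \frac{1}{1703}$ ($k = \frac{1}{485 - 2188} = \frac{1}{-1703} = - \frac{1}{1703} \approx -0.0005872$)
$D - k = \frac{961}{2} - - \frac{1}{1703} = \frac{961}{2} + \frac{1}{1703} = \frac{1636585}{3406}$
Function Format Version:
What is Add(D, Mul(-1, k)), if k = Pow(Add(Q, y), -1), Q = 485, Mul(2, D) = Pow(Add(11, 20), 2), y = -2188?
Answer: Rational(1636585, 3406) ≈ 480.50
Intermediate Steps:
D = Rational(961, 2) (D = Mul(Rational(1, 2), Pow(Add(11, 20), 2)) = Mul(Rational(1, 2), Pow(31, 2)) = Mul(Rational(1, 2), 961) = Rational(961, 2) ≈ 480.50)
k = Rational(-1, 1703) (k = Pow(Add(485, -2188), -1) = Pow(-1703, -1) = Rational(-1, 1703) ≈ -0.00058720)
Add(D, Mul(-1, k)) = Add(Rational(961, 2), Mul(-1, Rational(-1, 1703))) = Add(Rational(961, 2), Rational(1, 1703)) = Rational(1636585, 3406)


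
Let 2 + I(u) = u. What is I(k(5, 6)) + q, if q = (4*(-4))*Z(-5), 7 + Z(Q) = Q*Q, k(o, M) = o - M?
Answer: -291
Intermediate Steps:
I(u) = -2 + u
Z(Q) = -7 + Q² (Z(Q) = -7 + Q*Q = -7 + Q²)
q = -288 (q = (4*(-4))*(-7 + (-5)²) = -16*(-7 + 25) = -16*18 = -288)
I(k(5, 6)) + q = (-2 + (5 - 1*6)) - 288 = (-2 + (5 - 6)) - 288 = (-2 - 1) - 288 = -3 - 288 = -291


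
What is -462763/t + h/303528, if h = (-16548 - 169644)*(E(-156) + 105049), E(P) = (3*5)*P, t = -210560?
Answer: -23967401893237/380421760 ≈ -63002.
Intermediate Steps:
E(P) = 15*P
h = -19123594128 (h = (-16548 - 169644)*(15*(-156) + 105049) = -186192*(-2340 + 105049) = -186192*102709 = -19123594128)
-462763/t + h/303528 = -462763/(-210560) - 19123594128/303528 = -462763*(-1/210560) - 19123594128*1/303528 = 66109/30080 - 796816422/12647 = -23967401893237/380421760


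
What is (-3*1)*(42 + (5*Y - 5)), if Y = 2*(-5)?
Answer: 39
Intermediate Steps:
Y = -10
(-3*1)*(42 + (5*Y - 5)) = (-3*1)*(42 + (5*(-10) - 5)) = -3*(42 + (-50 - 5)) = -3*(42 - 55) = -3*(-13) = 39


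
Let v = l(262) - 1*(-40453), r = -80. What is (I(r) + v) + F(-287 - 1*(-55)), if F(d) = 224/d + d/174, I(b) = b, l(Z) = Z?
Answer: 3535045/87 ≈ 40633.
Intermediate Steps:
F(d) = 224/d + d/174 (F(d) = 224/d + d*(1/174) = 224/d + d/174)
v = 40715 (v = 262 - 1*(-40453) = 262 + 40453 = 40715)
(I(r) + v) + F(-287 - 1*(-55)) = (-80 + 40715) + (224/(-287 - 1*(-55)) + (-287 - 1*(-55))/174) = 40635 + (224/(-287 + 55) + (-287 + 55)/174) = 40635 + (224/(-232) + (1/174)*(-232)) = 40635 + (224*(-1/232) - 4/3) = 40635 + (-28/29 - 4/3) = 40635 - 200/87 = 3535045/87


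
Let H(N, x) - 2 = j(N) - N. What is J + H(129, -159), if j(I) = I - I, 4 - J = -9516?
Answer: 9393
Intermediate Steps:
J = 9520 (J = 4 - 1*(-9516) = 4 + 9516 = 9520)
j(I) = 0
H(N, x) = 2 - N (H(N, x) = 2 + (0 - N) = 2 - N)
J + H(129, -159) = 9520 + (2 - 1*129) = 9520 + (2 - 129) = 9520 - 127 = 9393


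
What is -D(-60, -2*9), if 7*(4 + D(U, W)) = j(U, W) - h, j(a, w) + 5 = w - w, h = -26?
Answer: 1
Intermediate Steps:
j(a, w) = -5 (j(a, w) = -5 + (w - w) = -5 + 0 = -5)
D(U, W) = -1 (D(U, W) = -4 + (-5 - 1*(-26))/7 = -4 + (-5 + 26)/7 = -4 + (1/7)*21 = -4 + 3 = -1)
-D(-60, -2*9) = -1*(-1) = 1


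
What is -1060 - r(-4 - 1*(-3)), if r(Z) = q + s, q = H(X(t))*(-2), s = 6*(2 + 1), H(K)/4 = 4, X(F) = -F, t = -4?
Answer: -1046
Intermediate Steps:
H(K) = 16 (H(K) = 4*4 = 16)
s = 18 (s = 6*3 = 18)
q = -32 (q = 16*(-2) = -32)
r(Z) = -14 (r(Z) = -32 + 18 = -14)
-1060 - r(-4 - 1*(-3)) = -1060 - 1*(-14) = -1060 + 14 = -1046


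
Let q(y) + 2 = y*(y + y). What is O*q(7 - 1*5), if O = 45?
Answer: 270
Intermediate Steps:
q(y) = -2 + 2*y**2 (q(y) = -2 + y*(y + y) = -2 + y*(2*y) = -2 + 2*y**2)
O*q(7 - 1*5) = 45*(-2 + 2*(7 - 1*5)**2) = 45*(-2 + 2*(7 - 5)**2) = 45*(-2 + 2*2**2) = 45*(-2 + 2*4) = 45*(-2 + 8) = 45*6 = 270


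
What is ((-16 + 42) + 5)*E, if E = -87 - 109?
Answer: -6076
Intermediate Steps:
E = -196
((-16 + 42) + 5)*E = ((-16 + 42) + 5)*(-196) = (26 + 5)*(-196) = 31*(-196) = -6076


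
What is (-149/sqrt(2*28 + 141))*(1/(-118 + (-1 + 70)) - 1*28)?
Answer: 204577*sqrt(197)/9653 ≈ 297.46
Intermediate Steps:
(-149/sqrt(2*28 + 141))*(1/(-118 + (-1 + 70)) - 1*28) = (-149/sqrt(56 + 141))*(1/(-118 + 69) - 28) = (-149*sqrt(197)/197)*(1/(-49) - 28) = (-149*sqrt(197)/197)*(-1/49 - 28) = -149*sqrt(197)/197*(-1373/49) = 204577*sqrt(197)/9653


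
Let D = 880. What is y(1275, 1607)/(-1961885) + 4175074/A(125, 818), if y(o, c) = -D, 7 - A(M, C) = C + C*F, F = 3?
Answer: -1638202436258/1281110905 ≈ -1278.7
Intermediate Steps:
A(M, C) = 7 - 4*C (A(M, C) = 7 - (C + C*3) = 7 - (C + 3*C) = 7 - 4*C)
y(o, c) = -880 (y(o, c) = -1*880 = -880)
y(1275, 1607)/(-1961885) + 4175074/A(125, 818) = -880/(-1961885) + 4175074/(7 - 4*818) = -880*(-1/1961885) + 4175074/(7 - 3272) = 176/392377 + 4175074/(-3265) = 176/392377 + 4175074*(-1/3265) = 176/392377 - 4175074/3265 = -1638202436258/1281110905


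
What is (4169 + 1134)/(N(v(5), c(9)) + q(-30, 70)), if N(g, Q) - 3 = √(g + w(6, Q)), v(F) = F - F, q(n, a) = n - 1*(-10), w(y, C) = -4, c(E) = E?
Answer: -90151/293 - 10606*I/293 ≈ -307.68 - 36.198*I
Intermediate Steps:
q(n, a) = 10 + n (q(n, a) = n + 10 = 10 + n)
v(F) = 0
N(g, Q) = 3 + √(-4 + g) (N(g, Q) = 3 + √(g - 4) = 3 + √(-4 + g))
(4169 + 1134)/(N(v(5), c(9)) + q(-30, 70)) = (4169 + 1134)/((3 + √(-4 + 0)) + (10 - 30)) = 5303/((3 + √(-4)) - 20) = 5303/((3 + 2*I) - 20) = 5303/(-17 + 2*I) = 5303*((-17 - 2*I)/293) = 5303*(-17 - 2*I)/293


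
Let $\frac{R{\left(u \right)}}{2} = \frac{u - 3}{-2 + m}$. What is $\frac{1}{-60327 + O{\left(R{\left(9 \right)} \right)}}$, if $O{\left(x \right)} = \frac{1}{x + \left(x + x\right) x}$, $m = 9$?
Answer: $- \frac{372}{22441595} \approx -1.6576 \cdot 10^{-5}$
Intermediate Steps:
$R{\left(u \right)} = - \frac{6}{7} + \frac{2 u}{7}$ ($R{\left(u \right)} = 2 \frac{u - 3}{-2 + 9} = 2 \frac{-3 + u}{7} = 2 \left(-3 + u\right) \frac{1}{7} = 2 \left(- \frac{3}{7} + \frac{u}{7}\right) = - \frac{6}{7} + \frac{2 u}{7}$)
$O{\left(x \right)} = \frac{1}{x + 2 x^{2}}$ ($O{\left(x \right)} = \frac{1}{x + 2 x x} = \frac{1}{x + 2 x^{2}}$)
$\frac{1}{-60327 + O{\left(R{\left(9 \right)} \right)}} = \frac{1}{-60327 + \frac{1}{\left(- \frac{6}{7} + \frac{2}{7} \cdot 9\right) \left(1 + 2 \left(- \frac{6}{7} + \frac{2}{7} \cdot 9\right)\right)}} = \frac{1}{-60327 + \frac{1}{\left(- \frac{6}{7} + \frac{18}{7}\right) \left(1 + 2 \left(- \frac{6}{7} + \frac{18}{7}\right)\right)}} = \frac{1}{-60327 + \frac{1}{\frac{12}{7} \left(1 + 2 \cdot \frac{12}{7}\right)}} = \frac{1}{-60327 + \frac{7}{12 \left(1 + \frac{24}{7}\right)}} = \frac{1}{-60327 + \frac{7}{12 \cdot \frac{31}{7}}} = \frac{1}{-60327 + \frac{7}{12} \cdot \frac{7}{31}} = \frac{1}{-60327 + \frac{49}{372}} = \frac{1}{- \frac{22441595}{372}} = - \frac{372}{22441595}$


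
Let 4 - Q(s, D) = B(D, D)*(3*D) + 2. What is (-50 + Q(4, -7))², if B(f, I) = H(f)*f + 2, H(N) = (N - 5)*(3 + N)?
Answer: 49871844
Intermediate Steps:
H(N) = (-5 + N)*(3 + N)
B(f, I) = 2 + f*(-15 + f² - 2*f) (B(f, I) = (-15 + f² - 2*f)*f + 2 = f*(-15 + f² - 2*f) + 2 = 2 + f*(-15 + f² - 2*f))
Q(s, D) = 2 - 3*D*(2 - D*(15 - D² + 2*D)) (Q(s, D) = 4 - ((2 - D*(15 - D² + 2*D))*(3*D) + 2) = 4 - (3*D*(2 - D*(15 - D² + 2*D)) + 2) = 4 - (2 + 3*D*(2 - D*(15 - D² + 2*D))) = 4 + (-2 - 3*D*(2 - D*(15 - D² + 2*D))) = 2 - 3*D*(2 - D*(15 - D² + 2*D)))
(-50 + Q(4, -7))² = (-50 + (2 + 3*(-7)*(-2 - 7*(15 - 1*(-7)² + 2*(-7)))))² = (-50 + (2 + 3*(-7)*(-2 - 7*(15 - 1*49 - 14))))² = (-50 + (2 + 3*(-7)*(-2 - 7*(15 - 49 - 14))))² = (-50 + (2 + 3*(-7)*(-2 - 7*(-48))))² = (-50 + (2 + 3*(-7)*(-2 + 336)))² = (-50 + (2 + 3*(-7)*334))² = (-50 + (2 - 7014))² = (-50 - 7012)² = (-7062)² = 49871844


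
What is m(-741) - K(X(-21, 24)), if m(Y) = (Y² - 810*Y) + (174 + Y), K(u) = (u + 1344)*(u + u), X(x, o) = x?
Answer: 1204290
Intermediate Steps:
K(u) = 2*u*(1344 + u) (K(u) = (1344 + u)*(2*u) = 2*u*(1344 + u))
m(Y) = 174 + Y² - 809*Y
m(-741) - K(X(-21, 24)) = (174 + (-741)² - 809*(-741)) - 2*(-21)*(1344 - 21) = (174 + 549081 + 599469) - 2*(-21)*1323 = 1148724 - 1*(-55566) = 1148724 + 55566 = 1204290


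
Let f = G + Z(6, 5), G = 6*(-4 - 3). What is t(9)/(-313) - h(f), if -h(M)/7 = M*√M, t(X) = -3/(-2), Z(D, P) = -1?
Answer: -3/626 - 301*I*√43 ≈ -0.0047923 - 1973.8*I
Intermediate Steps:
G = -42 (G = 6*(-7) = -42)
t(X) = 3/2 (t(X) = -3*(-½) = 3/2)
f = -43 (f = -42 - 1 = -43)
h(M) = -7*M^(3/2) (h(M) = -7*M*√M = -7*M^(3/2))
t(9)/(-313) - h(f) = (3/2)/(-313) - (-7)*(-43)^(3/2) = (3/2)*(-1/313) - (-7)*(-43*I*√43) = -3/626 - 301*I*√43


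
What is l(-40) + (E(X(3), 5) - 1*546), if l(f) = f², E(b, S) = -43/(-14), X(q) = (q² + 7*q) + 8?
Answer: 14799/14 ≈ 1057.1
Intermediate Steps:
X(q) = 8 + q² + 7*q
E(b, S) = 43/14 (E(b, S) = -43*(-1/14) = 43/14)
l(-40) + (E(X(3), 5) - 1*546) = (-40)² + (43/14 - 1*546) = 1600 + (43/14 - 546) = 1600 - 7601/14 = 14799/14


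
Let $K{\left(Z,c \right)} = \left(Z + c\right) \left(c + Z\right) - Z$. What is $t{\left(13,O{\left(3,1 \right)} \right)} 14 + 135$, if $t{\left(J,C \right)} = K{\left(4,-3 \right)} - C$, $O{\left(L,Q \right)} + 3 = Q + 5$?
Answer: $51$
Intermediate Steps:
$O{\left(L,Q \right)} = 2 + Q$ ($O{\left(L,Q \right)} = -3 + \left(Q + 5\right) = -3 + \left(5 + Q\right) = 2 + Q$)
$K{\left(Z,c \right)} = \left(Z + c\right)^{2} - Z$ ($K{\left(Z,c \right)} = \left(Z + c\right) \left(Z + c\right) - Z = \left(Z + c\right)^{2} - Z$)
$t{\left(J,C \right)} = -3 - C$ ($t{\left(J,C \right)} = \left(\left(4 - 3\right)^{2} - 4\right) - C = \left(1^{2} - 4\right) - C = \left(1 - 4\right) - C = -3 - C$)
$t{\left(13,O{\left(3,1 \right)} \right)} 14 + 135 = \left(-3 - \left(2 + 1\right)\right) 14 + 135 = \left(-3 - 3\right) 14 + 135 = \left(-6\right) 14 + 135 = -84 + 135 = 51$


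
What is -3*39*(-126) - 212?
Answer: 14530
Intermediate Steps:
-3*39*(-126) - 212 = -117*(-126) - 212 = 14742 - 212 = 14530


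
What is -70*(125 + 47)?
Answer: -12040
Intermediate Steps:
-70*(125 + 47) = -70*172 = -12040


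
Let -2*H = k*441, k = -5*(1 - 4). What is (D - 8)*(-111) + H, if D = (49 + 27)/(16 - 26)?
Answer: -15759/10 ≈ -1575.9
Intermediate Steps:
k = 15 (k = -5*(-3) = 15)
D = -38/5 (D = 76/(-10) = 76*(-⅒) = -38/5 ≈ -7.6000)
H = -6615/2 (H = -15*441/2 = -½*6615 = -6615/2 ≈ -3307.5)
(D - 8)*(-111) + H = (-38/5 - 8)*(-111) - 6615/2 = -78/5*(-111) - 6615/2 = 8658/5 - 6615/2 = -15759/10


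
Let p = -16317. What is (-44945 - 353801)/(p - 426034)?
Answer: 398746/442351 ≈ 0.90142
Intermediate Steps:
(-44945 - 353801)/(p - 426034) = (-44945 - 353801)/(-16317 - 426034) = -398746/(-442351) = -398746*(-1/442351) = 398746/442351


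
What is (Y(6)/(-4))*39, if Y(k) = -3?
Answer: 117/4 ≈ 29.250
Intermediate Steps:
(Y(6)/(-4))*39 = (-3/(-4))*39 = -1/4*(-3)*39 = (3/4)*39 = 117/4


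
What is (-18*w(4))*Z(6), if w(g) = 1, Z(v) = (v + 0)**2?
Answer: -648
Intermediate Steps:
Z(v) = v**2
(-18*w(4))*Z(6) = -18*1*6**2 = -18*36 = -648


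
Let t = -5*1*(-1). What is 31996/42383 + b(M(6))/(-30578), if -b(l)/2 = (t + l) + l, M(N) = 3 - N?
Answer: 489144461/647993687 ≈ 0.75486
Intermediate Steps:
t = 5 (t = -5*(-1) = 5)
b(l) = -10 - 4*l (b(l) = -2*((5 + l) + l) = -2*(5 + 2*l) = -10 - 4*l)
31996/42383 + b(M(6))/(-30578) = 31996/42383 + (-10 - 4*(3 - 1*6))/(-30578) = 31996*(1/42383) + (-10 - 4*(3 - 6))*(-1/30578) = 31996/42383 + (-10 - 4*(-3))*(-1/30578) = 31996/42383 + (-10 + 12)*(-1/30578) = 31996/42383 + 2*(-1/30578) = 31996/42383 - 1/15289 = 489144461/647993687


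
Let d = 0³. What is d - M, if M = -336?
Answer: 336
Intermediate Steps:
d = 0
d - M = 0 - 1*(-336) = 0 + 336 = 336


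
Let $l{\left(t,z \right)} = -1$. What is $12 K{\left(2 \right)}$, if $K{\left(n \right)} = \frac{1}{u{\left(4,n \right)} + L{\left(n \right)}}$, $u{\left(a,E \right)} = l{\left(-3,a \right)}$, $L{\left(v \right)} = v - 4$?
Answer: $-4$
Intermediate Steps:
$L{\left(v \right)} = -4 + v$ ($L{\left(v \right)} = v - 4 = -4 + v$)
$u{\left(a,E \right)} = -1$
$K{\left(n \right)} = \frac{1}{-5 + n}$ ($K{\left(n \right)} = \frac{1}{-1 + \left(-4 + n\right)} = \frac{1}{-5 + n}$)
$12 K{\left(2 \right)} = \frac{12}{-5 + 2} = \frac{12}{-3} = 12 \left(- \frac{1}{3}\right) = -4$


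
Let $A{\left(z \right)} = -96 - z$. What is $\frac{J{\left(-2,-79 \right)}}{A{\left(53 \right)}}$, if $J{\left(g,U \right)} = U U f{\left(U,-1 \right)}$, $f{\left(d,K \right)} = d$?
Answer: $\frac{493039}{149} \approx 3309.0$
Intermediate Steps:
$J{\left(g,U \right)} = U^{3}$ ($J{\left(g,U \right)} = U U U = U^{2} U = U^{3}$)
$\frac{J{\left(-2,-79 \right)}}{A{\left(53 \right)}} = \frac{\left(-79\right)^{3}}{-96 - 53} = - \frac{493039}{-96 - 53} = - \frac{493039}{-149} = \left(-493039\right) \left(- \frac{1}{149}\right) = \frac{493039}{149}$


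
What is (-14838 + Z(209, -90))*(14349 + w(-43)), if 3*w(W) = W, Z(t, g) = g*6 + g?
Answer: -221728624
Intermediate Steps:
Z(t, g) = 7*g (Z(t, g) = 6*g + g = 7*g)
w(W) = W/3
(-14838 + Z(209, -90))*(14349 + w(-43)) = (-14838 + 7*(-90))*(14349 + (⅓)*(-43)) = (-14838 - 630)*(14349 - 43/3) = -15468*43004/3 = -221728624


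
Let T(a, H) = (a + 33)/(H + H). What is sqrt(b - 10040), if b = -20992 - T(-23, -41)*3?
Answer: I*sqrt(52164177)/41 ≈ 176.16*I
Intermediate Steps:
T(a, H) = (33 + a)/(2*H) (T(a, H) = (33 + a)/((2*H)) = (33 + a)*(1/(2*H)) = (33 + a)/(2*H))
b = -860657/41 (b = -20992 - (1/2)*(33 - 23)/(-41)*3 = -20992 - (1/2)*(-1/41)*10*3 = -20992 - (-5)*3/41 = -20992 - 1*(-15/41) = -20992 + 15/41 = -860657/41 ≈ -20992.)
sqrt(b - 10040) = sqrt(-860657/41 - 10040) = sqrt(-1272297/41) = I*sqrt(52164177)/41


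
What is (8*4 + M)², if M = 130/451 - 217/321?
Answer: 20944672606225/20958642441 ≈ 999.33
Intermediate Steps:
M = -56137/144771 (M = 130*(1/451) - 217*1/321 = 130/451 - 217/321 = -56137/144771 ≈ -0.38776)
(8*4 + M)² = (8*4 - 56137/144771)² = (32 - 56137/144771)² = (4576535/144771)² = 20944672606225/20958642441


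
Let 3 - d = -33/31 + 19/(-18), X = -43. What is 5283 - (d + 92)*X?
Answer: 5278213/558 ≈ 9459.2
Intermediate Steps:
d = 2857/558 (d = 3 - (-33/31 + 19/(-18)) = 3 - (-33*1/31 + 19*(-1/18)) = 3 - (-33/31 - 19/18) = 3 - 1*(-1183/558) = 3 + 1183/558 = 2857/558 ≈ 5.1201)
5283 - (d + 92)*X = 5283 - (2857/558 + 92)*(-43) = 5283 - 54193*(-43)/558 = 5283 - 1*(-2330299/558) = 5283 + 2330299/558 = 5278213/558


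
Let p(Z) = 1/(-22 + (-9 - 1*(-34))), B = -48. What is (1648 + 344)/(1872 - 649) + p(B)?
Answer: 7199/3669 ≈ 1.9621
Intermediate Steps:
p(Z) = ⅓ (p(Z) = 1/(-22 + (-9 + 34)) = 1/(-22 + 25) = 1/3 = ⅓)
(1648 + 344)/(1872 - 649) + p(B) = (1648 + 344)/(1872 - 649) + ⅓ = 1992/1223 + ⅓ = 7199/3669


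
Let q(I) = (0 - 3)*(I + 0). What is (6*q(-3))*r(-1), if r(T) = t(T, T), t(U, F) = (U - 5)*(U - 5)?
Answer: 1944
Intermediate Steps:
t(U, F) = (-5 + U)² (t(U, F) = (-5 + U)*(-5 + U) = (-5 + U)²)
r(T) = (-5 + T)²
q(I) = -3*I
(6*q(-3))*r(-1) = (6*(-3*(-3)))*(-5 - 1)² = (6*9)*(-6)² = 54*36 = 1944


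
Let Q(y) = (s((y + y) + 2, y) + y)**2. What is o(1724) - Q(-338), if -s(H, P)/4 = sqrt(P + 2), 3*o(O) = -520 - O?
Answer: -109616 - 10816*I*sqrt(21) ≈ -1.0962e+5 - 49565.0*I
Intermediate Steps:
o(O) = -520/3 - O/3 (o(O) = (-520 - O)/3 = -520/3 - O/3)
s(H, P) = -4*sqrt(2 + P) (s(H, P) = -4*sqrt(P + 2) = -4*sqrt(2 + P))
Q(y) = (y - 4*sqrt(2 + y))**2 (Q(y) = (-4*sqrt(2 + y) + y)**2 = (y - 4*sqrt(2 + y))**2)
o(1724) - Q(-338) = (-520/3 - 1/3*1724) - (-338 - 4*sqrt(2 - 338))**2 = (-520/3 - 1724/3) - (-338 - 16*I*sqrt(21))**2 = -748 - (-338 - 16*I*sqrt(21))**2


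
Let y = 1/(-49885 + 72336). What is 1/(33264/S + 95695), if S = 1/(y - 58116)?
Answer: -2041/3945405927065 ≈ -5.1731e-10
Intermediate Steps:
y = 1/22451 ≈ 4.4541e-5
S = -22451/1304762315 (S = 1/(1/22451 - 58116) = 1/(-1304762315/22451) = -22451/1304762315 ≈ -1.7207e-5)
1/(33264/S + 95695) = 1/(33264/(-22451/1304762315) + 95695) = 1/(33264*(-1304762315/22451) + 95695) = 1/(-3945601240560/2041 + 95695) = 1/(-3945405927065/2041) = -2041/3945405927065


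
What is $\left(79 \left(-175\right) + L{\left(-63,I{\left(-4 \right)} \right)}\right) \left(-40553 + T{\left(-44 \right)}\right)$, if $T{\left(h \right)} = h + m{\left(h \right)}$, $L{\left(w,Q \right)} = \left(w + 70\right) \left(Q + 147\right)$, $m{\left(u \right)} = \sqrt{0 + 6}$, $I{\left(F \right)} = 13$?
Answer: $515784885 - 12705 \sqrt{6} \approx 5.1575 \cdot 10^{8}$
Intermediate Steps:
$m{\left(u \right)} = \sqrt{6}$
$L{\left(w,Q \right)} = \left(70 + w\right) \left(147 + Q\right)$
$T{\left(h \right)} = h + \sqrt{6}$
$\left(79 \left(-175\right) + L{\left(-63,I{\left(-4 \right)} \right)}\right) \left(-40553 + T{\left(-44 \right)}\right) = \left(79 \left(-175\right) + \left(10290 + 70 \cdot 13 + 147 \left(-63\right) + 13 \left(-63\right)\right)\right) \left(-40553 - \left(44 - \sqrt{6}\right)\right) = \left(-13825 + \left(10290 + 910 - 9261 - 819\right)\right) \left(-40597 + \sqrt{6}\right) = \left(-13825 + 1120\right) \left(-40597 + \sqrt{6}\right) = - 12705 \left(-40597 + \sqrt{6}\right) = 515784885 - 12705 \sqrt{6}$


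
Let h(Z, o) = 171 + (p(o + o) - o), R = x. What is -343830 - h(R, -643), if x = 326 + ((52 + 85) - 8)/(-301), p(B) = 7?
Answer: -344651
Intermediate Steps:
x = 2279/7 (x = 326 + (137 - 8)*(-1/301) = 326 + 129*(-1/301) = 326 - 3/7 = 2279/7 ≈ 325.57)
R = 2279/7 ≈ 325.57
h(Z, o) = 178 - o (h(Z, o) = 171 + (7 - o) = 178 - o)
-343830 - h(R, -643) = -343830 - (178 - 1*(-643)) = -343830 - (178 + 643) = -343830 - 1*821 = -343830 - 821 = -344651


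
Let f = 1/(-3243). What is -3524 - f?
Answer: -11428331/3243 ≈ -3524.0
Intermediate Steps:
f = -1/3243 ≈ -0.00030836
-3524 - f = -3524 - 1*(-1/3243) = -3524 + 1/3243 = -11428331/3243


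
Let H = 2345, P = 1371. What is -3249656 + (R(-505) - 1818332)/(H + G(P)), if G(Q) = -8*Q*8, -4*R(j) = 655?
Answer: -1110062216993/341596 ≈ -3.2496e+6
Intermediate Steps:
R(j) = -655/4 (R(j) = -¼*655 = -655/4)
G(Q) = -64*Q
-3249656 + (R(-505) - 1818332)/(H + G(P)) = -3249656 + (-655/4 - 1818332)/(2345 - 64*1371) = -3249656 - 7273983/(4*(2345 - 87744)) = -3249656 - 7273983/4/(-85399) = -3249656 - 7273983/4*(-1/85399) = -3249656 + 7273983/341596 = -1110062216993/341596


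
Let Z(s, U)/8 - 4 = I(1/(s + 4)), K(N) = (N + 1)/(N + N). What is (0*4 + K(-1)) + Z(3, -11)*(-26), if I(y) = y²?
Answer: -40976/49 ≈ -836.25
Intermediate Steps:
K(N) = (1 + N)/(2*N) (K(N) = (1 + N)/((2*N)) = (1 + N)*(1/(2*N)) = (1 + N)/(2*N))
Z(s, U) = 32 + 8/(4 + s)² (Z(s, U) = 32 + 8*(1/(s + 4))² = 32 + 8*(1/(4 + s))² = 32 + 8/(4 + s)²)
(0*4 + K(-1)) + Z(3, -11)*(-26) = (0*4 + (½)*(1 - 1)/(-1)) + (32 + 8/(4 + 3)²)*(-26) = (0 + (½)*(-1)*0) + (32 + 8/7²)*(-26) = (0 + 0) + (32 + 8*(1/49))*(-26) = 0 + (32 + 8/49)*(-26) = 0 + (1576/49)*(-26) = 0 - 40976/49 = -40976/49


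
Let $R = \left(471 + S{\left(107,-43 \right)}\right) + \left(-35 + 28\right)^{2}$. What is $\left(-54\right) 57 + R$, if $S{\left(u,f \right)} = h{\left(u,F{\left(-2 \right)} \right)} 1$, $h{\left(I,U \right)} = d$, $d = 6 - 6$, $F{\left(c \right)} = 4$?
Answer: $-2558$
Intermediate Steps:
$d = 0$ ($d = 6 - 6 = 0$)
$h{\left(I,U \right)} = 0$
$S{\left(u,f \right)} = 0$ ($S{\left(u,f \right)} = 0 \cdot 1 = 0$)
$R = 520$ ($R = \left(471 + 0\right) + \left(-35 + 28\right)^{2} = 471 + \left(-7\right)^{2} = 471 + 49 = 520$)
$\left(-54\right) 57 + R = \left(-54\right) 57 + 520 = -3078 + 520 = -2558$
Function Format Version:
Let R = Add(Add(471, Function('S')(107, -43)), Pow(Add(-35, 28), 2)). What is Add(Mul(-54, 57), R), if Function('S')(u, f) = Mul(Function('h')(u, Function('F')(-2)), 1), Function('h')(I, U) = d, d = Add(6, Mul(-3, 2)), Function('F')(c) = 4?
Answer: -2558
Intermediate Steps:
d = 0 (d = Add(6, -6) = 0)
Function('h')(I, U) = 0
Function('S')(u, f) = 0 (Function('S')(u, f) = Mul(0, 1) = 0)
R = 520 (R = Add(Add(471, 0), Pow(Add(-35, 28), 2)) = Add(471, Pow(-7, 2)) = Add(471, 49) = 520)
Add(Mul(-54, 57), R) = Add(Mul(-54, 57), 520) = Add(-3078, 520) = -2558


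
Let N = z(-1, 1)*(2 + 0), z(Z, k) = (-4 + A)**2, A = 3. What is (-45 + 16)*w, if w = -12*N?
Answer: 696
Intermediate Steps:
z(Z, k) = 1 (z(Z, k) = (-4 + 3)**2 = (-1)**2 = 1)
N = 2 (N = 1*(2 + 0) = 1*2 = 2)
w = -24 (w = -12*2 = -24)
(-45 + 16)*w = (-45 + 16)*(-24) = -29*(-24) = 696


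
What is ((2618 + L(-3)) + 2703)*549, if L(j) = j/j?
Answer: 2921778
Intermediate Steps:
L(j) = 1
((2618 + L(-3)) + 2703)*549 = ((2618 + 1) + 2703)*549 = (2619 + 2703)*549 = 5322*549 = 2921778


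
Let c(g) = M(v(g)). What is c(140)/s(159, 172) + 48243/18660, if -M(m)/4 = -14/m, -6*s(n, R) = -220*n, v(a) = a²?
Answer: 410166084/158648875 ≈ 2.5854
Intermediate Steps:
s(n, R) = 110*n/3 (s(n, R) = -(-110)*n/3 = 110*n/3)
M(m) = 56/m (M(m) = -(-56)/m = 56/m)
c(g) = 56/g² (c(g) = 56/(g²) = 56/g²)
c(140)/s(159, 172) + 48243/18660 = (56/140²)/(((110/3)*159)) + 48243/18660 = (56*(1/19600))/5830 + 48243*(1/18660) = (1/350)*(1/5830) + 16081/6220 = 1/2040500 + 16081/6220 = 410166084/158648875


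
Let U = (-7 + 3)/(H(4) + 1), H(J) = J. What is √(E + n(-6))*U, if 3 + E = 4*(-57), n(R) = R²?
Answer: -4*I*√195/5 ≈ -11.171*I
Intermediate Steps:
E = -231 (E = -3 + 4*(-57) = -3 - 228 = -231)
U = -⅘ (U = (-7 + 3)/(4 + 1) = -4/5 = -4*⅕ = -⅘ ≈ -0.80000)
√(E + n(-6))*U = √(-231 + (-6)²)*(-⅘) = √(-231 + 36)*(-⅘) = √(-195)*(-⅘) = (I*√195)*(-⅘) = -4*I*√195/5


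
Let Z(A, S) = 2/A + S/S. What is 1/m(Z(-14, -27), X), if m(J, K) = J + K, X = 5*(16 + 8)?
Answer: 7/846 ≈ 0.0082742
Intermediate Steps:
X = 120 (X = 5*24 = 120)
Z(A, S) = 1 + 2/A (Z(A, S) = 2/A + 1 = 1 + 2/A)
1/m(Z(-14, -27), X) = 1/((2 - 14)/(-14) + 120) = 1/(-1/14*(-12) + 120) = 1/(6/7 + 120) = 1/(846/7) = 7/846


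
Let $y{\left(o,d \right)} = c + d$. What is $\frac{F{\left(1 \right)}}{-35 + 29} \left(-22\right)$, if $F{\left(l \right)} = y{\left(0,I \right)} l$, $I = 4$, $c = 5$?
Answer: $33$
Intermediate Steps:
$y{\left(o,d \right)} = 5 + d$
$F{\left(l \right)} = 9 l$ ($F{\left(l \right)} = \left(5 + 4\right) l = 9 l$)
$\frac{F{\left(1 \right)}}{-35 + 29} \left(-22\right) = \frac{9 \cdot 1}{-35 + 29} \left(-22\right) = \frac{1}{-6} \cdot 9 \left(-22\right) = \left(- \frac{1}{6}\right) 9 \left(-22\right) = \left(- \frac{3}{2}\right) \left(-22\right) = 33$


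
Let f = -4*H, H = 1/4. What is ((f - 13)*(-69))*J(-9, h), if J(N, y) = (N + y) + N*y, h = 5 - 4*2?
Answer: 14490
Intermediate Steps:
H = ¼ ≈ 0.25000
h = -3 (h = 5 - 8 = -3)
J(N, y) = N + y + N*y
f = -1 (f = -4*¼ = -1)
((f - 13)*(-69))*J(-9, h) = ((-1 - 13)*(-69))*(-9 - 3 - 9*(-3)) = (-14*(-69))*(-9 - 3 + 27) = 966*15 = 14490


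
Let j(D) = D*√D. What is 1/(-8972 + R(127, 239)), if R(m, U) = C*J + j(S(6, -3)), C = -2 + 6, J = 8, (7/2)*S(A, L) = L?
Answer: -255535/2284482918 + 7*I*√42/4568965836 ≈ -0.00011186 + 9.929e-9*I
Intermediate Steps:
S(A, L) = 2*L/7
j(D) = D^(3/2)
C = 4
R(m, U) = 32 - 6*I*√42/49 (R(m, U) = 4*8 + ((2/7)*(-3))^(3/2) = 32 + (-6/7)^(3/2) = 32 - 6*I*√42/49)
1/(-8972 + R(127, 239)) = 1/(-8972 + (32 - 6*I*√42/49)) = 1/(-8940 - 6*I*√42/49)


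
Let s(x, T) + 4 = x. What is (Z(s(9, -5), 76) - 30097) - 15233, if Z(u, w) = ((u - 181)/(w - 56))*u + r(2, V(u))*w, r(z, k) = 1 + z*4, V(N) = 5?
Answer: -44690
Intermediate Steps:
r(z, k) = 1 + 4*z
s(x, T) = -4 + x
Z(u, w) = 9*w + u*(-181 + u)/(-56 + w) (Z(u, w) = ((u - 181)/(w - 56))*u + (1 + 4*2)*w = ((-181 + u)/(-56 + w))*u + (1 + 8)*w = ((-181 + u)/(-56 + w))*u + 9*w = u*(-181 + u)/(-56 + w) + 9*w = 9*w + u*(-181 + u)/(-56 + w))
(Z(s(9, -5), 76) - 30097) - 15233 = (((-4 + 9)² - 504*76 - 181*(-4 + 9) + 9*76²)/(-56 + 76) - 30097) - 15233 = ((5² - 38304 - 181*5 + 9*5776)/20 - 30097) - 15233 = ((25 - 38304 - 905 + 51984)/20 - 30097) - 15233 = ((1/20)*12800 - 30097) - 15233 = (640 - 30097) - 15233 = -29457 - 15233 = -44690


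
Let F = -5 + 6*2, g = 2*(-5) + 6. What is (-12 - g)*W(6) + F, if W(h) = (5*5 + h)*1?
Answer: -241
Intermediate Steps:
g = -4 (g = -10 + 6 = -4)
W(h) = 25 + h (W(h) = (25 + h)*1 = 25 + h)
F = 7 (F = -5 + 12 = 7)
(-12 - g)*W(6) + F = (-12 - 1*(-4))*(25 + 6) + 7 = (-12 + 4)*31 + 7 = -8*31 + 7 = -248 + 7 = -241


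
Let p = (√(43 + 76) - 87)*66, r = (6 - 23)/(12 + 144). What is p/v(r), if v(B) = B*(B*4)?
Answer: -34934328/289 + 401544*√119/289 ≈ -1.0572e+5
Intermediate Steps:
r = -17/156 ≈ -0.10897
v(B) = 4*B² (v(B) = B*(4*B) = 4*B²)
p = -5742 + 66*√119 (p = (√119 - 87)*66 = (-87 + √119)*66 = -5742 + 66*√119 ≈ -5022.0)
p/v(r) = (-5742 + 66*√119)/((4*(-17/156)²)) = (-5742 + 66*√119)/((4*(289/24336))) = (-5742 + 66*√119)/(289/6084) = (-5742 + 66*√119)*(6084/289) = -34934328/289 + 401544*√119/289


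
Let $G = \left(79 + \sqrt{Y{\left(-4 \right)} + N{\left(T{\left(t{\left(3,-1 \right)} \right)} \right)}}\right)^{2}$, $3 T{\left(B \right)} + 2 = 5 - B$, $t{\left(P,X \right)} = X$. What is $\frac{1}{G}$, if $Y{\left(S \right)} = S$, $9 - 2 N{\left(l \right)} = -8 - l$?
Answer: $\frac{36}{\left(474 + \sqrt{186}\right)^{2}} \approx 0.00015139$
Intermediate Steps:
$T{\left(B \right)} = 1 - \frac{B}{3}$ ($T{\left(B \right)} = - \frac{2}{3} + \frac{5 - B}{3} = - \frac{2}{3} - \left(- \frac{5}{3} + \frac{B}{3}\right) = 1 - \frac{B}{3}$)
$N{\left(l \right)} = \frac{17}{2} + \frac{l}{2}$ ($N{\left(l \right)} = \frac{9}{2} - \frac{-8 - l}{2} = \frac{9}{2} + \left(4 + \frac{l}{2}\right) = \frac{17}{2} + \frac{l}{2}$)
$G = \left(79 + \frac{\sqrt{186}}{6}\right)^{2}$ ($G = \left(79 + \sqrt{-4 + \left(\frac{17}{2} + \frac{1 - - \frac{1}{3}}{2}\right)}\right)^{2} = \left(79 + \sqrt{-4 + \left(\frac{17}{2} + \frac{1 + \frac{1}{3}}{2}\right)}\right)^{2} = \left(79 + \sqrt{-4 + \left(\frac{17}{2} + \frac{1}{2} \cdot \frac{4}{3}\right)}\right)^{2} = \left(79 + \sqrt{-4 + \left(\frac{17}{2} + \frac{2}{3}\right)}\right)^{2} = \left(79 + \sqrt{-4 + \frac{55}{6}}\right)^{2} = \left(79 + \sqrt{\frac{31}{6}}\right)^{2} = \left(79 + \frac{\sqrt{186}}{6}\right)^{2} \approx 6605.3$)
$\frac{1}{G} = \frac{1}{\frac{1}{36} \left(474 + \sqrt{186}\right)^{2}} = \frac{36}{\left(474 + \sqrt{186}\right)^{2}}$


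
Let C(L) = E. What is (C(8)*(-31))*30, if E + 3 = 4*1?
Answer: -930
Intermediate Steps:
E = 1 (E = -3 + 4*1 = -3 + 4 = 1)
C(L) = 1
(C(8)*(-31))*30 = (1*(-31))*30 = -31*30 = -930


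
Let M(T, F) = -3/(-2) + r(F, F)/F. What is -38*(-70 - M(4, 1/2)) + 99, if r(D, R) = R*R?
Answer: 2835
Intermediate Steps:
r(D, R) = R**2
M(T, F) = 3/2 + F (M(T, F) = -3/(-2) + F**2/F = -3*(-1/2) + F = 3/2 + F)
-38*(-70 - M(4, 1/2)) + 99 = -38*(-70 - (3/2 + 1/2)) + 99 = -38*(-70 - 1*2) + 99 = -38*(-70 - 2) + 99 = -38*(-72) + 99 = 2736 + 99 = 2835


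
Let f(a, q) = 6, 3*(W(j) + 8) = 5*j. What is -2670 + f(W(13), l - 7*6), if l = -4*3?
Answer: -2664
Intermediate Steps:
l = -12
W(j) = -8 + 5*j/3 (W(j) = -8 + (5*j)/3 = -8 + 5*j/3)
-2670 + f(W(13), l - 7*6) = -2670 + 6 = -2664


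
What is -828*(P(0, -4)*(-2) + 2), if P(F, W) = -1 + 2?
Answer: 0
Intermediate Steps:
P(F, W) = 1
-828*(P(0, -4)*(-2) + 2) = -828*(1*(-2) + 2) = -828*(-2 + 2) = -828*0 = 0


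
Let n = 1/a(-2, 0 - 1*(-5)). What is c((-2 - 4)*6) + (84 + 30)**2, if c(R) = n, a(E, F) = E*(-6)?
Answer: 155953/12 ≈ 12996.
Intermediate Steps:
a(E, F) = -6*E
n = 1/12 (n = 1/(-6*(-2)) = 1/12 ≈ 0.083333)
c(R) = 1/12
c((-2 - 4)*6) + (84 + 30)**2 = 1/12 + (84 + 30)**2 = 1/12 + 114**2 = 1/12 + 12996 = 155953/12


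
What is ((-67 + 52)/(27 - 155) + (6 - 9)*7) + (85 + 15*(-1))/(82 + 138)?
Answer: -28955/1408 ≈ -20.565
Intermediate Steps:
((-67 + 52)/(27 - 155) + (6 - 9)*7) + (85 + 15*(-1))/(82 + 138) = (-15/(-128) - 3*7) + (85 - 15)/220 = (-15*(-1/128) - 21) + 70*(1/220) = (15/128 - 21) + 7/22 = -2673/128 + 7/22 = -28955/1408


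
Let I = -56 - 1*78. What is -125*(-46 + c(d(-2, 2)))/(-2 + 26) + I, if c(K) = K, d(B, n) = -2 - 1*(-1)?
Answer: 2659/24 ≈ 110.79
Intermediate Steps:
d(B, n) = -1 (d(B, n) = -2 + 1 = -1)
I = -134 (I = -56 - 78 = -134)
-125*(-46 + c(d(-2, 2)))/(-2 + 26) + I = -125*(-46 - 1)/(-2 + 26) - 134 = -(-5875)/24 - 134 = -125*(-47/24) - 134 = 5875/24 - 134 = 2659/24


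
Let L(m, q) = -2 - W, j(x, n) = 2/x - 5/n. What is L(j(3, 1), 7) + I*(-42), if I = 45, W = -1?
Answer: -1891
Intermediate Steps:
j(x, n) = -5/n + 2/x
L(m, q) = -1 (L(m, q) = -2 - 1*(-1) = -2 + 1 = -1)
L(j(3, 1), 7) + I*(-42) = -1 + 45*(-42) = -1 - 1890 = -1891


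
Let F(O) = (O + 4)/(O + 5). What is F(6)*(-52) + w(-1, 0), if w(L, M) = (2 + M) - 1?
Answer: -509/11 ≈ -46.273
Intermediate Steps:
w(L, M) = 1 + M
F(O) = (4 + O)/(5 + O)
F(6)*(-52) + w(-1, 0) = ((4 + 6)/(5 + 6))*(-52) + (1 + 0) = (10/11)*(-52) + 1 = -520/11 + 1 = -509/11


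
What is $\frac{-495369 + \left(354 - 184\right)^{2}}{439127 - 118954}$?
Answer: $- \frac{466469}{320173} \approx -1.4569$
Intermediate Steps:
$\frac{-495369 + \left(354 - 184\right)^{2}}{439127 - 118954} = \frac{-495369 + 170^{2}}{320173} = \left(-495369 + 28900\right) \frac{1}{320173} = \left(-466469\right) \frac{1}{320173} = - \frac{466469}{320173}$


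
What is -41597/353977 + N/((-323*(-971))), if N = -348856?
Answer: -136533192213/111018868441 ≈ -1.2298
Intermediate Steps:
-41597/353977 + N/((-323*(-971))) = -41597/353977 - 348856/((-323*(-971))) = -41597*1/353977 - 348856/313633 = -41597/353977 - 348856*1/313633 = -41597/353977 - 348856/313633 = -136533192213/111018868441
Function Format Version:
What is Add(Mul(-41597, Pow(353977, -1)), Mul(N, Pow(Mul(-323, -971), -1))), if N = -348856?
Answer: Rational(-136533192213, 111018868441) ≈ -1.2298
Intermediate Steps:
Add(Mul(-41597, Pow(353977, -1)), Mul(N, Pow(Mul(-323, -971), -1))) = Add(Mul(-41597, Pow(353977, -1)), Mul(-348856, Pow(Mul(-323, -971), -1))) = Add(Mul(-41597, Rational(1, 353977)), Mul(-348856, Pow(313633, -1))) = Add(Rational(-41597, 353977), Mul(-348856, Rational(1, 313633))) = Add(Rational(-41597, 353977), Rational(-348856, 313633)) = Rational(-136533192213, 111018868441)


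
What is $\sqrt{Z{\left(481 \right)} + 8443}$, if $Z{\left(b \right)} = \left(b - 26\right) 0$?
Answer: $\sqrt{8443} \approx 91.886$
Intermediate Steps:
$Z{\left(b \right)} = 0$ ($Z{\left(b \right)} = \left(b - 26\right) 0 = \left(-26 + b\right) 0 = 0$)
$\sqrt{Z{\left(481 \right)} + 8443} = \sqrt{0 + 8443} = \sqrt{8443}$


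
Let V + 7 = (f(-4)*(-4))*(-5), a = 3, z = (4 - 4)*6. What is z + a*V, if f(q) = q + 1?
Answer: -201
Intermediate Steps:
z = 0 (z = 0*6 = 0)
f(q) = 1 + q
V = -67 (V = -7 + ((1 - 4)*(-4))*(-5) = -7 - 3*(-4)*(-5) = -7 + 12*(-5) = -7 - 60 = -67)
z + a*V = 0 + 3*(-67) = 0 - 201 = -201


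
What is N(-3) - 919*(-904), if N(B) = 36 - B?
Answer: 830815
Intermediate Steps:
N(-3) - 919*(-904) = (36 - 1*(-3)) - 919*(-904) = (36 + 3) + 830776 = 39 + 830776 = 830815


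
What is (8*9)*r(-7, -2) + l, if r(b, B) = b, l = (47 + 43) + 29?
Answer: -385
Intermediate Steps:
l = 119 (l = 90 + 29 = 119)
(8*9)*r(-7, -2) + l = (8*9)*(-7) + 119 = 72*(-7) + 119 = -504 + 119 = -385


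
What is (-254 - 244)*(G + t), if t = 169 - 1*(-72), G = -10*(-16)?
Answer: -199698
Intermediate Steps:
G = 160
t = 241 (t = 169 + 72 = 241)
(-254 - 244)*(G + t) = (-254 - 244)*(160 + 241) = -498*401 = -199698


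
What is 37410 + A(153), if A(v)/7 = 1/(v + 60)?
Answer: 7968337/213 ≈ 37410.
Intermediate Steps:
A(v) = 7/(60 + v) (A(v) = 7/(v + 60) = 7/(60 + v))
37410 + A(153) = 37410 + 7/(60 + 153) = 37410 + 7/213 = 7968337/213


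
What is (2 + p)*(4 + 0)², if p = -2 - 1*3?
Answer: -48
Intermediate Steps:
p = -5 (p = -2 - 3 = -5)
(2 + p)*(4 + 0)² = (2 - 5)*(4 + 0)² = -3*4² = -3*16 = -48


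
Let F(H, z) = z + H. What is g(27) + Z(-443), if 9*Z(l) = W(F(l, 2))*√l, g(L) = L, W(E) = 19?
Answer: 27 + 19*I*√443/9 ≈ 27.0 + 44.434*I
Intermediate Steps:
F(H, z) = H + z
Z(l) = 19*√l/9 (Z(l) = (19*√l)/9 = 19*√l/9)
g(27) + Z(-443) = 27 + 19*√(-443)/9 = 27 + 19*(I*√443)/9 = 27 + 19*I*√443/9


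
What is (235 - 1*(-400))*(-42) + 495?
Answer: -26175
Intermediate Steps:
(235 - 1*(-400))*(-42) + 495 = (235 + 400)*(-42) + 495 = 635*(-42) + 495 = -26670 + 495 = -26175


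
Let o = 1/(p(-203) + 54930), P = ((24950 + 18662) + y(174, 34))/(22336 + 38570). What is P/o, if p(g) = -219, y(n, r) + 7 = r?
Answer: 795844443/20302 ≈ 39200.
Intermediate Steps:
y(n, r) = -7 + r
P = 43639/60906 (P = ((24950 + 18662) + (-7 + 34))/(22336 + 38570) = (43612 + 27)/60906 = 43639*(1/60906) = 43639/60906 ≈ 0.71650)
o = 1/54711 (o = 1/(-219 + 54930) = 1/54711 ≈ 1.8278e-5)
P/o = 43639/(60906*(1/54711)) = (43639/60906)*54711 = 795844443/20302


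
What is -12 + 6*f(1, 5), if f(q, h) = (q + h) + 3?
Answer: 42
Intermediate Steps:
f(q, h) = 3 + h + q (f(q, h) = (h + q) + 3 = 3 + h + q)
-12 + 6*f(1, 5) = -12 + 6*(3 + 5 + 1) = -12 + 6*9 = -12 + 54 = 42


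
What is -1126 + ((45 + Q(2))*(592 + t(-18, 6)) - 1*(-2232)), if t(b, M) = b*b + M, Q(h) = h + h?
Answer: 46284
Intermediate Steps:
Q(h) = 2*h
t(b, M) = M + b**2 (t(b, M) = b**2 + M = M + b**2)
-1126 + ((45 + Q(2))*(592 + t(-18, 6)) - 1*(-2232)) = -1126 + ((45 + 2*2)*(592 + (6 + (-18)**2)) - 1*(-2232)) = -1126 + ((45 + 4)*(592 + (6 + 324)) + 2232) = -1126 + (49*(592 + 330) + 2232) = -1126 + (49*922 + 2232) = -1126 + (45178 + 2232) = -1126 + 47410 = 46284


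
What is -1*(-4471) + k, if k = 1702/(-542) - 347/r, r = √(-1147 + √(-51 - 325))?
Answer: 1210790/271 - 347/√(-1147 + 2*I*√94) ≈ 4467.8 + 10.245*I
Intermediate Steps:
r = √(-1147 + 2*I*√94) (r = √(-1147 + √(-376)) = √(-1147 + 2*I*√94) ≈ 0.2863 + 33.869*I)
k = -851/271 - 347/√(-1147 + 2*I*√94) (k = 1702/(-542) - 347/√(-1147 + 2*I*√94) = 1702*(-1/542) - 347/√(-1147 + 2*I*√94) = -851/271 - 347/√(-1147 + 2*I*√94) ≈ -3.2268 + 10.245*I)
-1*(-4471) + k = -1*(-4471) + (-851/271 - 347/√(-1147 + 2*I*√94)) = 4471 + (-851/271 - 347/√(-1147 + 2*I*√94)) = 1210790/271 - 347/√(-1147 + 2*I*√94)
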